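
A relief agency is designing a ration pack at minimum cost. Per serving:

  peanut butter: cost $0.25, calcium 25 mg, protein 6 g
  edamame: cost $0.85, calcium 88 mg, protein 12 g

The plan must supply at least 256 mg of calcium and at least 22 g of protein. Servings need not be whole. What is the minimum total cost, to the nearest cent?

peanut butter only: max(256/25, 22/6) = 10.24 servings → $2.56.
edamame only: max(256/88, 22/12) = 2.909 servings → $2.47.
peanut butter + edamame: intersection lies outside the first quadrant.
Cheapest feasible corner: $2.47.

$2.47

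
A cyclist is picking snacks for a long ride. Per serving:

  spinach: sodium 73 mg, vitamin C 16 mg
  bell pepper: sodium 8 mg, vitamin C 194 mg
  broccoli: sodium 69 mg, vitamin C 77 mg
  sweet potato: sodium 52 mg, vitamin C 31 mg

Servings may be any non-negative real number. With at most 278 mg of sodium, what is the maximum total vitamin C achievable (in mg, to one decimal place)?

6741.5 mg

Vitamin C per mg sodium: bell pepper 24.25, broccoli 1.116, sweet potato 0.5962, spinach 0.2192.
With no serving limits, spend the whole sodium allowance on bell pepper: 278 mg / 8 mg × 194 mg = 6741.5 mg.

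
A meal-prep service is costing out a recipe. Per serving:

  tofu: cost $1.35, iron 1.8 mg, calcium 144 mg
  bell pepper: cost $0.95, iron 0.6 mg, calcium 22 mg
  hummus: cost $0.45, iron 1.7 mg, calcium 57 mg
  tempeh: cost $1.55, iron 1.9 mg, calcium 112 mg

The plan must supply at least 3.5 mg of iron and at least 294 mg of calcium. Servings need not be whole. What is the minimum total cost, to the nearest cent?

$2.32

At the optimum either one food covers both requirements or two foods hit both targets exactly; no other combination can be cheaper.
tofu only: max(3.5/1.8, 294/144) = 2.042 servings → $2.76.
bell pepper only: max(3.5/0.6, 294/22) = 13.36 servings → $12.70.
hummus only: max(3.5/1.7, 294/57) = 5.158 servings → $2.32.
tempeh only: max(3.5/1.9, 294/112) = 2.625 servings → $4.07.
tofu + bell pepper: intersection lies outside the first quadrant.
tofu + hummus: the both-tight solution has a negative serving — not a feasible corner.
tofu + tempeh: the both-tight solution has a negative serving — not a feasible corner.
bell pepper + hummus with both targets exact would need a negative amount; discard.
bell pepper + tempeh: intersection lies outside the first quadrant.
hummus + tempeh: intersection lies outside the first quadrant.
The minimum over all feasible corners is $2.32.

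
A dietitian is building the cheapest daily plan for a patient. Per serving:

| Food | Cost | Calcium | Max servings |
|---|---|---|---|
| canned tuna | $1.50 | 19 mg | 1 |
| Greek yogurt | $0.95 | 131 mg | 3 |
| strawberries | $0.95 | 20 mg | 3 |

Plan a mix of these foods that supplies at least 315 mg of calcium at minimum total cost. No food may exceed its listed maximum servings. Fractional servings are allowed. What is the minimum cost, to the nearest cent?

$2.28

Cost per mg of calcium: Greek yogurt $0.0073, strawberries $0.0475, canned tuna $0.0789.
Take 2.405 servings of Greek yogurt: +315.0 mg calcium for $2.28 (total $2.28, still need 0.0 mg).
Filling from the cheapest source first is optimal under one linear minimum: $2.28.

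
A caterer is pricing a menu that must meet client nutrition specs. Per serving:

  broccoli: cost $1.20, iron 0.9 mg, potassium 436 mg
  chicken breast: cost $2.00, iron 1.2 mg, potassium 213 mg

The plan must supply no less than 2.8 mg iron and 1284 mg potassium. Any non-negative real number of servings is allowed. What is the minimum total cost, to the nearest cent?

$3.73

At the optimum either one food covers both requirements or two foods hit both targets exactly; no other combination can be cheaper.
broccoli only: max(2.8/0.9, 1284/436) = 3.111 servings → $3.73.
chicken breast only: max(2.8/1.2, 1284/213) = 6.028 servings → $12.06.
broccoli + chicken breast with both tight: 2.849 servings and 0.1967 servings → $3.81.
The minimum over all feasible corners is $3.73.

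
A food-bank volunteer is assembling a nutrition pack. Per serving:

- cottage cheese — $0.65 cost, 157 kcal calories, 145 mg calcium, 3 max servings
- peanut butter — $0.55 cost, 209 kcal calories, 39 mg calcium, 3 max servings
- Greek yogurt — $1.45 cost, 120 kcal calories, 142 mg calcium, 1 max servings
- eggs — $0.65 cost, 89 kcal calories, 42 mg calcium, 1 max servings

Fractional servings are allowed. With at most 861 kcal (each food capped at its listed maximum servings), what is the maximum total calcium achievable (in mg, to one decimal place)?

652.8 mg

Calcium per kcal: Greek yogurt 1.183, cottage cheese 0.9236, eggs 0.4719, peanut butter 0.1866.
Take 1 serving of Greek yogurt: uses 120 kcal, +142.0 mg calcium (running total 142.0 mg).
Take 3 servings of cottage cheese: uses 471 kcal, +435.0 mg calcium (running total 577.0 mg).
Take 1 serving of eggs: uses 89 kcal, +42.0 mg calcium (running total 619.0 mg).
Take 0.866 servings of peanut butter: uses 181 kcal, +33.8 mg calcium (running total 652.8 mg).
Greedy by best ratio exhausts the calories allowance optimally: 652.8 mg.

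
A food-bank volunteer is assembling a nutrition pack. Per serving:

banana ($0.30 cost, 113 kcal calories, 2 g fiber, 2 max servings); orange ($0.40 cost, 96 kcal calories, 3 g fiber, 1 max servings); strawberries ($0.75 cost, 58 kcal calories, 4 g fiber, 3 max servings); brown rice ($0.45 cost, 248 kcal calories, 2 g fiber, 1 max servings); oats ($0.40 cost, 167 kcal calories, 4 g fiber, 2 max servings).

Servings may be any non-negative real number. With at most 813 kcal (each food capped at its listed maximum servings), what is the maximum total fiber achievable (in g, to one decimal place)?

Fiber per kcal: strawberries 0.06897, orange 0.03125, oats 0.02395, banana 0.0177, brown rice 0.008065.
Take 3 servings of strawberries: uses 174 kcal, +12.0 g fiber (running total 12.0 g).
Take 1 serving of orange: uses 96 kcal, +3.0 g fiber (running total 15.0 g).
Take 2 servings of oats: uses 334 kcal, +8.0 g fiber (running total 23.0 g).
Take 1.85 servings of banana: uses 209 kcal, +3.7 g fiber (running total 26.7 g).
Filling greedily by fiber-per-kcal is optimal for one linear limit, giving 26.7 g.

26.7 g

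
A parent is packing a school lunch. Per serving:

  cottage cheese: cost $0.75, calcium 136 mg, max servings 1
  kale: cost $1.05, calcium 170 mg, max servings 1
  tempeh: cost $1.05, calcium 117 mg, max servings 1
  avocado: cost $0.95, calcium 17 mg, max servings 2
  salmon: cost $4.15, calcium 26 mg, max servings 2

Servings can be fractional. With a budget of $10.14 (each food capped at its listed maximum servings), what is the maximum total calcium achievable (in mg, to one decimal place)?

490.8 mg

Calcium per dollar: cottage cheese 181.3, kale 161.9, tempeh 111.4, avocado 17.89, salmon 6.265.
Take 1 serving of cottage cheese: spends $0.75, +136.0 mg calcium (running total 136.0 mg).
Take 1 serving of kale: spends $1.05, +170.0 mg calcium (running total 306.0 mg).
Take 1 serving of tempeh: spends $1.05, +117.0 mg calcium (running total 423.0 mg).
Take 2 servings of avocado: spends $1.90, +34.0 mg calcium (running total 457.0 mg).
Take 1.299 servings of salmon: spends $5.39, +33.8 mg calcium (running total 490.8 mg).
Greedy by best ratio exhausts the cost allowance optimally: 490.8 mg.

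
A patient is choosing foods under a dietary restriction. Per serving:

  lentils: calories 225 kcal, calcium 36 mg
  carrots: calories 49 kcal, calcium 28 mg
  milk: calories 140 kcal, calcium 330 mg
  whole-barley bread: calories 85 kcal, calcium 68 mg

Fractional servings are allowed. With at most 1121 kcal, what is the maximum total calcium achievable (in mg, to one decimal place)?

Calcium per kcal: milk 2.357, whole-barley bread 0.8, carrots 0.5714, lentils 0.16.
With no serving limits, spend the whole calories allowance on milk: 1121 kcal / 140 kcal × 330 mg = 2642.4 mg.

2642.4 mg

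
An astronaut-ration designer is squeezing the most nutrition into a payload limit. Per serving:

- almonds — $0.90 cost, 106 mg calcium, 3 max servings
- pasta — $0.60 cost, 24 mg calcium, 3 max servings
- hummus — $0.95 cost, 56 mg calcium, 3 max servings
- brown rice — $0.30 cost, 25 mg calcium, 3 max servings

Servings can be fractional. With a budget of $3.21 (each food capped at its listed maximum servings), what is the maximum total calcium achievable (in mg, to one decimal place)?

Calcium per dollar: almonds 117.8, brown rice 83.33, hummus 58.95, pasta 40.
Take 3 servings of almonds: spends $2.70, +318.0 mg calcium (running total 318.0 mg).
Take 1.7 servings of brown rice: spends $0.51, +42.5 mg calcium (running total 360.5 mg).
Greedy by best ratio exhausts the cost allowance optimally: 360.5 mg.

360.5 mg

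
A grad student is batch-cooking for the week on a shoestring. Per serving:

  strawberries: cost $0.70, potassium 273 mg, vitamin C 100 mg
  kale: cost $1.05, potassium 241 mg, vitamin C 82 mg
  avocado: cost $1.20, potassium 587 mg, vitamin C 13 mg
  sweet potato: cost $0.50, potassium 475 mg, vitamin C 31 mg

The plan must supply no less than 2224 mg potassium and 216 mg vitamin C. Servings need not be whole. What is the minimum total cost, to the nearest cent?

With two linear requirements the optimum uses one or two foods; enumerate the corners.
strawberries only: max(2224/273, 216/100) = 8.147 servings → $5.70.
kale only: max(2224/241, 216/82) = 9.228 servings → $9.69.
avocado only: max(2224/587, 216/13) = 16.62 servings → $19.94.
sweet potato only: max(2224/475, 216/31) = 6.968 servings → $3.48.
strawberries + kale with both targets exact would need a negative amount; discard.
strawberries + avocado with both tight: 1.775 servings and 2.963 servings → $4.80.
strawberries + sweet potato with both tight: 0.8622 servings and 4.187 servings → $2.70.
kale + avocado with both tight: 2.175 servings and 2.896 servings → $5.76.
kale + sweet potato with both tight: 1.069 servings and 4.14 servings → $3.19.
avocado + sweet potato with both targets exact would need a negative amount; discard.
Cheapest feasible corner: $2.70.

$2.70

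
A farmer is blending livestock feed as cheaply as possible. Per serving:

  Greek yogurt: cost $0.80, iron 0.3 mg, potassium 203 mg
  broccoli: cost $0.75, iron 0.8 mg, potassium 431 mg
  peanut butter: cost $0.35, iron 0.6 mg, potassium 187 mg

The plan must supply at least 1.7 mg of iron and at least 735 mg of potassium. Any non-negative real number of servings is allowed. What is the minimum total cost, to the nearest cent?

$1.31

An LP optimum is at a vertex; with two nutrient constraints at most two foods are used. Check each candidate.
Greek yogurt only: max(1.7/0.3, 735/203) = 5.667 servings → $4.53.
broccoli only: max(1.7/0.8, 735/431) = 2.125 servings → $1.59.
peanut butter only: max(1.7/0.6, 735/187) = 3.93 servings → $1.38.
Greek yogurt + broccoli: the both-tight solution has a negative serving — not a feasible corner.
Greek yogurt + peanut butter with both tight: 1.874 servings and 1.896 servings → $2.16.
broccoli + peanut butter with both tight: 1.129 servings and 1.328 servings → $1.31.
Cheapest feasible corner: $1.31.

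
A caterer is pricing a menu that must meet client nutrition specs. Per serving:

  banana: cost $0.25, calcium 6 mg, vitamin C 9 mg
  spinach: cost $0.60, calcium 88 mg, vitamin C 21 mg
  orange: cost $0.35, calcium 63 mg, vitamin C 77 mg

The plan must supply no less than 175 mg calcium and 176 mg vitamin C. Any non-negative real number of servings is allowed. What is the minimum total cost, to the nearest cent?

banana only: max(175/6, 176/9) = 29.17 servings → $7.29.
spinach only: max(175/88, 176/21) = 8.381 servings → $5.03.
orange only: max(175/63, 176/77) = 2.778 servings → $0.97.
banana + spinach with both tight: 17.74 servings and 0.7793 servings → $4.90.
banana + orange with both targets exact would need a negative amount; discard.
spinach + orange with both tight: 0.4377 servings and 2.166 servings → $1.02.
The minimum over all feasible corners is $0.97.

$0.97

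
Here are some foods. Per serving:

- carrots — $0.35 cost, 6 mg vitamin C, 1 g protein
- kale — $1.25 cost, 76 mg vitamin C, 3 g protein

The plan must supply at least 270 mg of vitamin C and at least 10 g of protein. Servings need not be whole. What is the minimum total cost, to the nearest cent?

Compare the cost at each extreme point of the feasible region.
carrots only: max(270/6, 10/1) = 45 servings → $15.75.
kale only: max(270/76, 10/3) = 3.553 servings → $4.44.
carrots + kale: intersection lies outside the first quadrant.
The minimum over all feasible corners is $4.44.

$4.44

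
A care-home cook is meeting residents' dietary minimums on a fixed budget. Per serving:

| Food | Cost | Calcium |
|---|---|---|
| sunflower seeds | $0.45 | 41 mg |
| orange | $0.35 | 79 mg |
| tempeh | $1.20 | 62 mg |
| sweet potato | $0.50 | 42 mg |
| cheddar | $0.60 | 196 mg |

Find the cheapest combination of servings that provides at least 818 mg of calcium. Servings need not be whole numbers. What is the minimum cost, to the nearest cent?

Cost per mg of calcium: cheddar $0.0031, orange $0.0044, sunflower seeds $0.0110, sweet potato $0.0119, tempeh $0.0194.
With no serving limits, use only cheddar: 818 mg / 196 mg = 4.173 servings × $0.60 = $2.50.

$2.50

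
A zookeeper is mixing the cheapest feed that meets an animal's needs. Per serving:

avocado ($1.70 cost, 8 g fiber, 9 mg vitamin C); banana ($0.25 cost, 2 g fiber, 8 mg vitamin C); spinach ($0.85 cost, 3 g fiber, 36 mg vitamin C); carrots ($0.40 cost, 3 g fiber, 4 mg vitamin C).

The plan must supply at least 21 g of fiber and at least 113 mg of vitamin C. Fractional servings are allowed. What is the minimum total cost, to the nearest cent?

Minimising a linear cost over {fiber ≥ 21, vitamin C ≥ 113, servings ≥ 0} — the optimum is at a vertex, using one or two foods.
avocado only: max(21/8, 113/9) = 12.56 servings → $21.34.
banana only: max(21/2, 113/8) = 14.12 servings → $3.53.
spinach only: max(21/3, 113/36) = 7 servings → $5.95.
carrots only: max(21/3, 113/4) = 28.25 servings → $11.30.
avocado + banana with both targets exact would need a negative amount; discard.
avocado + spinach with both tight: 1.598 servings and 2.739 servings → $5.04.
avocado + carrots: the both-tight solution has a negative serving — not a feasible corner.
banana + spinach with both tight: 8.688 servings and 1.208 servings → $3.20.
banana + carrots: intersection lies outside the first quadrant.
spinach + carrots with both tight: 2.656 servings and 4.344 servings → $4.00.
The minimum over all feasible corners is $3.20.

$3.20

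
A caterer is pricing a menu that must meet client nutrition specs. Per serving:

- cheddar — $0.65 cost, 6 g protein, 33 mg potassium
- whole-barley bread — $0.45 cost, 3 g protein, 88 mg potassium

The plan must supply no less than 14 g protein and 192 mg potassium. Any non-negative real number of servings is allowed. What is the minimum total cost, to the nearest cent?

Minimising a linear cost over {protein ≥ 14, potassium ≥ 192, servings ≥ 0} — the optimum is at a vertex, using one or two foods.
cheddar only: max(14/6, 192/33) = 5.818 servings → $3.78.
whole-barley bread only: max(14/3, 192/88) = 4.667 servings → $2.10.
cheddar + whole-barley bread with both tight: 1.529 servings and 1.608 servings → $1.72.
Cheapest feasible corner: $1.72.

$1.72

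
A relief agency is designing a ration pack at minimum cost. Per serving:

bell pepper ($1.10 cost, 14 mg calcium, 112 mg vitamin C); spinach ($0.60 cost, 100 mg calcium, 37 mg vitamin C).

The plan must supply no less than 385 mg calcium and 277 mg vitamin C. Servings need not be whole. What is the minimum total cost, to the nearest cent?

An LP optimum is at a vertex; with two nutrient constraints at most two foods are used. Check each candidate.
bell pepper only: max(385/14, 277/112) = 27.5 servings → $30.25.
spinach only: max(385/100, 277/37) = 7.486 servings → $4.49.
bell pepper + spinach with both tight: 1.26 servings and 3.674 servings → $3.59.
The minimum over all feasible corners is $3.59.

$3.59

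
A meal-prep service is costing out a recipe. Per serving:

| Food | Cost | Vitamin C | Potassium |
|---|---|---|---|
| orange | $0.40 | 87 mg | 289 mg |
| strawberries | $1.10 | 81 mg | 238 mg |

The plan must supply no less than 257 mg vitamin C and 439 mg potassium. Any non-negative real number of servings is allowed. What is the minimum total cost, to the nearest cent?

orange only: max(257/87, 439/289) = 2.954 servings → $1.18.
strawberries only: max(257/81, 439/238) = 3.173 servings → $3.49.
orange + strawberries with both targets exact would need a negative amount; discard.
The minimum over all feasible corners is $1.18.

$1.18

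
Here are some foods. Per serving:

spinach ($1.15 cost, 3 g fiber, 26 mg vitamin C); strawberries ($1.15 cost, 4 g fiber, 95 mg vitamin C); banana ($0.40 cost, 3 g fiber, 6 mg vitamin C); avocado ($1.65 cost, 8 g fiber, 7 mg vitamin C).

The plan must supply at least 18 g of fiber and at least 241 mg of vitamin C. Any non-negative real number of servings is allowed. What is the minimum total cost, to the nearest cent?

Check every corner: each single food scaled to meet both minima, and each pair solved so both constraints bind.
spinach only: max(18/3, 241/26) = 9.269 servings → $10.66.
strawberries only: max(18/4, 241/95) = 4.5 servings → $5.17.
banana only: max(18/3, 241/6) = 40.17 servings → $16.07.
avocado only: max(18/8, 241/7) = 34.43 servings → $56.81.
spinach + strawberries with both tight: 4.122 servings and 1.409 servings → $6.36.
spinach + banana: intersection lies outside the first quadrant.
spinach + avocado with both targets exact would need a negative amount; discard.
strawberries + banana with both tight: 2.356 servings and 2.858 servings → $3.85.
strawberries + avocado with both tight: 2.462 servings and 1.019 servings → $4.51.
banana + avocado with both targets exact would need a negative amount; discard.
The minimum over all feasible corners is $3.85.

$3.85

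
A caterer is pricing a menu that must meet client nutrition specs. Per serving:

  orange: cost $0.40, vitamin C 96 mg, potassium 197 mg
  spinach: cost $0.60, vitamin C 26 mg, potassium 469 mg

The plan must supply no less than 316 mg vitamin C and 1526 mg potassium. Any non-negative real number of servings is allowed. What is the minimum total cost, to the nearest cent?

$2.35

Two binding constraints pin down two serving amounts, so the optimal mix uses at most two foods. The candidates are each food alone (scaled to the tighter of vitamin C/potassium) and each pair with both constraints tight.
orange only: max(316/96, 1526/197) = 7.746 servings → $3.10.
spinach only: max(316/26, 1526/469) = 12.15 servings → $7.29.
orange + spinach with both tight: 2.72 servings and 2.111 servings → $2.35.
The minimum over all feasible corners is $2.35.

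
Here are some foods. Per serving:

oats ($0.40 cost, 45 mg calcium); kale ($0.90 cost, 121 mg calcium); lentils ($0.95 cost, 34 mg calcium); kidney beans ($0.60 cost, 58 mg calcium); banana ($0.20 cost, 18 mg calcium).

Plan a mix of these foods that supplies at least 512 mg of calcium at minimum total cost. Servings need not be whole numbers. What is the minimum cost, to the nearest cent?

Cost per mg of calcium: kale $0.0074, oats $0.0089, kidney beans $0.0103, banana $0.0111, lentils $0.0279.
With no serving limits, use only kale: 512 mg / 121 mg = 4.231 servings × $0.90 = $3.81.

$3.81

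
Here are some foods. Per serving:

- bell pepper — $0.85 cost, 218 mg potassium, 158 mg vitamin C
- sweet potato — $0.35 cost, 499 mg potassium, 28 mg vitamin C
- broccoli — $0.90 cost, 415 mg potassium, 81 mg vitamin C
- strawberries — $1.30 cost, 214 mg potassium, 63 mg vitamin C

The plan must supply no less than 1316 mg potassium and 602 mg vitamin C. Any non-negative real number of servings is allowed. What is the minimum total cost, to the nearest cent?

$3.45

Minimising a linear cost over {potassium ≥ 1316, vitamin C ≥ 602, servings ≥ 0} — the optimum is at a vertex, using one or two foods.
bell pepper only: max(1316/218, 602/158) = 6.037 servings → $5.13.
sweet potato only: max(1316/499, 602/28) = 21.5 servings → $7.53.
broccoli only: max(1316/415, 602/81) = 7.432 servings → $6.69.
strawberries only: max(1316/214, 602/63) = 9.556 servings → $12.42.
bell pepper + sweet potato with both tight: 3.623 servings and 1.054 servings → $3.45.
bell pepper + broccoli with both tight: 2.99 servings and 1.601 servings → $3.98.
bell pepper + strawberries with both tight: 2.287 servings and 3.82 servings → $6.91.
sweet potato + broccoli: intersection lies outside the first quadrant.
sweet potato + strawberries: the both-tight solution has a negative serving — not a feasible corner.
broccoli + strawberries: intersection lies outside the first quadrant.
Cheapest feasible corner: $3.45.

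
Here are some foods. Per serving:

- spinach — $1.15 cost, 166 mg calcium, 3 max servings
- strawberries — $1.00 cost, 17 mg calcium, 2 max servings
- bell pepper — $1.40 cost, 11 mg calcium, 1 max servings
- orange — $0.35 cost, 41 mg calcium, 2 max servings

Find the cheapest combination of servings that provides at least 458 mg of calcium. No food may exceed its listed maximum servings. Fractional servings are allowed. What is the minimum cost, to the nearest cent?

Cost per mg of calcium: spinach $0.0069, orange $0.0085, strawberries $0.0588, bell pepper $0.1273.
Take 2.759 servings of spinach: +458.0 mg calcium for $3.17 (total $3.17, still need 0.0 mg).
Greedy by cheapest-per-mg is optimal for a single linear constraint, so the minimum cost is $3.17.

$3.17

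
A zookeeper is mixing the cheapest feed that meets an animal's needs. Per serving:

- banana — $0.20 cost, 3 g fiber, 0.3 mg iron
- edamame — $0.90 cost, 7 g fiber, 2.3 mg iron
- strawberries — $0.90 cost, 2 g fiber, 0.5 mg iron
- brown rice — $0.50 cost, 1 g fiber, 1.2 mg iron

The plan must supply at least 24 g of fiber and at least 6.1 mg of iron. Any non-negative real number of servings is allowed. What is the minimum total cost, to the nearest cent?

banana only: max(24/3, 6.1/0.3) = 20.33 servings → $4.07.
edamame only: max(24/7, 6.1/2.3) = 3.429 servings → $3.09.
strawberries only: max(24/2, 6.1/0.5) = 12.2 servings → $10.98.
brown rice only: max(24/1, 6.1/1.2) = 24 servings → $12.00.
banana + edamame with both tight: 2.604 servings and 2.312 servings → $2.60.
banana + strawberries: intersection lies outside the first quadrant.
banana + brown rice with both tight: 6.879 servings and 3.364 servings → $3.06.
edamame + strawberries with both tight: 0.1818 servings and 11.36 servings → $10.39.
edamame + brown rice: intersection lies outside the first quadrant.
strawberries + brown rice with both tight: 11.95 servings and 0.1053 servings → $10.81.
Cheapest feasible corner: $2.60.

$2.60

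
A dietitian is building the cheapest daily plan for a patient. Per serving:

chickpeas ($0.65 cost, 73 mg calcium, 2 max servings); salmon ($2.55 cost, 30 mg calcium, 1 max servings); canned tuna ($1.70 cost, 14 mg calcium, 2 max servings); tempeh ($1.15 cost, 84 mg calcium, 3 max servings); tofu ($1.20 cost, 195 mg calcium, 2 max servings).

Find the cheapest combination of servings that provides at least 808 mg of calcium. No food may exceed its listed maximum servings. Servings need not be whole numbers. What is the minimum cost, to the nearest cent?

$8.85

Cost per mg of calcium: tofu $0.0062, chickpeas $0.0089, tempeh $0.0137, salmon $0.0850, canned tuna $0.1214.
Take 2 servings of tofu: +390.0 mg calcium for $2.40 (total $2.40, still need 418.0 mg).
Take 2 servings of chickpeas: +146.0 mg calcium for $1.30 (total $3.70, still need 272.0 mg).
Take 3 servings of tempeh: +252.0 mg calcium for $3.45 (total $7.15, still need 20.0 mg).
Take 0.6667 servings of salmon: +20.0 mg calcium for $1.70 (total $8.85, still need 0.0 mg).
Filling from the cheapest source first is optimal under one linear minimum: $8.85.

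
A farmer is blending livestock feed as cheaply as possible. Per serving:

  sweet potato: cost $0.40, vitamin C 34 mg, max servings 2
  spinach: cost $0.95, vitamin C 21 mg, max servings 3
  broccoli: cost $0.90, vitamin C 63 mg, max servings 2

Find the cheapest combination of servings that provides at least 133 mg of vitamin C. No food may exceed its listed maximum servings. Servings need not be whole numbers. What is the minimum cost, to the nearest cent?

$1.73

Cost per mg of vitamin C: sweet potato $0.0118, broccoli $0.0143, spinach $0.0452.
Take 2 servings of sweet potato: +68.0 mg vitamin C for $0.80 (total $0.80, still need 65.0 mg).
Take 1.032 servings of broccoli: +65.0 mg vitamin C for $0.93 (total $1.73, still need 0.0 mg).
Greedy by cheapest-per-mg is optimal for a single linear constraint, so the minimum cost is $1.73.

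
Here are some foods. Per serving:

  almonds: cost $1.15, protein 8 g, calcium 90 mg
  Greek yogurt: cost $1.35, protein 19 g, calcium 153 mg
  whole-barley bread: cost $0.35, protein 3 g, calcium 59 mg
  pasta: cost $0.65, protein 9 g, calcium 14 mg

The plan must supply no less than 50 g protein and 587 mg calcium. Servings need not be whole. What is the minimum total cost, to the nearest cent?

$4.28

With two linear requirements the optimum uses one or two foods; enumerate the corners.
almonds only: max(50/8, 587/90) = 6.522 servings → $7.50.
Greek yogurt only: max(50/19, 587/153) = 3.837 servings → $5.18.
whole-barley bread only: max(50/3, 587/59) = 16.67 servings → $5.83.
pasta only: max(50/9, 587/14) = 41.93 servings → $27.25.
almonds + Greek yogurt: intersection lies outside the first quadrant.
almonds + whole-barley bread with both tight: 5.886 servings and 0.9703 servings → $7.11.
almonds + pasta: the both-tight solution has a negative serving — not a feasible corner.
Greek yogurt + whole-barley bread with both tight: 1.796 servings and 5.292 servings → $4.28.
Greek yogurt + pasta: intersection lies outside the first quadrant.
whole-barley bread + pasta with both tight: 9.372 servings and 2.431 servings → $4.86.
So the least-cost plan costs $4.28.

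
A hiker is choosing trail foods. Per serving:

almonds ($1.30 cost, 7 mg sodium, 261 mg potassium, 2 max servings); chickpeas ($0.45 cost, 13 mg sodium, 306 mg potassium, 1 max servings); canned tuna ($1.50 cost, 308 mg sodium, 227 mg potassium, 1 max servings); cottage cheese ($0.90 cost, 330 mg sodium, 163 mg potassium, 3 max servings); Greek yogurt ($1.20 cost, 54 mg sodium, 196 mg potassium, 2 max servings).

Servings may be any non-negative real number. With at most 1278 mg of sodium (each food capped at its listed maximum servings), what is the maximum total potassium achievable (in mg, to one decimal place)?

1859.4 mg

Potassium per mg sodium: almonds 37.29, chickpeas 23.54, Greek yogurt 3.63, canned tuna 0.737, cottage cheese 0.4939.
Take 2 servings of almonds: uses 14 mg sodium, +522.0 mg potassium (running total 522.0 mg).
Take 1 serving of chickpeas: uses 13 mg sodium, +306.0 mg potassium (running total 828.0 mg).
Take 2 servings of Greek yogurt: uses 108 mg sodium, +392.0 mg potassium (running total 1220.0 mg).
Take 1 serving of canned tuna: uses 308 mg sodium, +227.0 mg potassium (running total 1447.0 mg).
Take 2.53 servings of cottage cheese: uses 835 mg sodium, +412.4 mg potassium (running total 1859.4 mg).
Filling greedily by potassium-per-mg sodium is optimal for one linear limit, giving 1859.4 mg.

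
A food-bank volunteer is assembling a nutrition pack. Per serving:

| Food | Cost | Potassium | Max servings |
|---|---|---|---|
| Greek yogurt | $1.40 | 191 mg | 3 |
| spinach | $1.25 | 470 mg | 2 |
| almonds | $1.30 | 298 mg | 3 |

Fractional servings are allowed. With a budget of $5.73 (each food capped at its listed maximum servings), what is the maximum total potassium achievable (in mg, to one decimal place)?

1680.4 mg

Potassium per dollar: spinach 376, almonds 229.2, Greek yogurt 136.4.
Take 2 servings of spinach: spends $2.50, +940.0 mg potassium (running total 940.0 mg).
Take 2.485 servings of almonds: spends $3.23, +740.4 mg potassium (running total 1680.4 mg).
Filling greedily by potassium-per-dollar is optimal for one linear limit, giving 1680.4 mg.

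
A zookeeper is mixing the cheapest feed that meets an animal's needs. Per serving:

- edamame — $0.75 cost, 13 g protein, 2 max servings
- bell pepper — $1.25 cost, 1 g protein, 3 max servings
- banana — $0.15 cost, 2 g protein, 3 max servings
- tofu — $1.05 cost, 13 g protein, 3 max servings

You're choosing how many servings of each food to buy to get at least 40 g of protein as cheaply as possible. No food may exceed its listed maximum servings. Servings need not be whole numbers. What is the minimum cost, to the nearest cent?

$2.60

Cost per g of protein: edamame $0.0577, banana $0.0750, tofu $0.0808, bell pepper $1.2500.
Take 2 servings of edamame: +26.0 g protein for $1.50 (total $1.50, still need 14.0 g).
Take 3 servings of banana: +6.0 g protein for $0.45 (total $1.95, still need 8.0 g).
Take 0.6154 servings of tofu: +8.0 g protein for $0.65 (total $2.60, still need 0.0 g).
Filling from the cheapest source first is optimal under one linear minimum: $2.60.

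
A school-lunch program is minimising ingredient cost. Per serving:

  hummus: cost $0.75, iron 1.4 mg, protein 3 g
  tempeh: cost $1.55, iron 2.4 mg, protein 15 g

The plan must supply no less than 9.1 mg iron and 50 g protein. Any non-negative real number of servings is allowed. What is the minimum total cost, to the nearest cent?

$5.69

The cheapest plan sits at a corner of the feasible region — with two constraints it uses at most two foods.
hummus only: max(9.1/1.4, 50/3) = 16.67 servings → $12.50.
tempeh only: max(9.1/2.4, 50/15) = 3.792 servings → $5.88.
hummus + tempeh with both tight: 1.196 servings and 3.094 servings → $5.69.
So the least-cost plan costs $5.69.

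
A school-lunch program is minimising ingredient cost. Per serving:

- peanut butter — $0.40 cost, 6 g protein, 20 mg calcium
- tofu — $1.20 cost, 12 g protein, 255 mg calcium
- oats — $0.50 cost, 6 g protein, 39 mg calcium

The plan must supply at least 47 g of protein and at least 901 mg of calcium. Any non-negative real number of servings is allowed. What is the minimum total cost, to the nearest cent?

$4.52

Minimising a linear cost over {protein ≥ 47, calcium ≥ 901, servings ≥ 0} — the optimum is at a vertex, using one or two foods.
peanut butter only: max(47/6, 901/20) = 45.05 servings → $18.02.
tofu only: max(47/12, 901/255) = 3.917 servings → $4.70.
oats only: max(47/6, 901/39) = 23.1 servings → $11.55.
peanut butter + tofu with both tight: 0.9093 servings and 3.462 servings → $4.52.
peanut butter + oats: the both-tight solution has a negative serving — not a feasible corner.
tofu + oats with both tight: 3.364 servings and 1.105 servings → $4.59.
So the least-cost plan costs $4.52.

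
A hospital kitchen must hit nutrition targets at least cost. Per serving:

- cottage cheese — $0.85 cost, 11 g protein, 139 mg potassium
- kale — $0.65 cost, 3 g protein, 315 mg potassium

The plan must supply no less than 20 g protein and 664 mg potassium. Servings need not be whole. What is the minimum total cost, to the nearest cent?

An LP optimum is at a vertex; with two nutrient constraints at most two foods are used. Check each candidate.
cottage cheese only: max(20/11, 664/139) = 4.777 servings → $4.06.
kale only: max(20/3, 664/315) = 6.667 servings → $4.33.
cottage cheese + kale with both tight: 1.413 servings and 1.484 servings → $2.17.
The minimum over all feasible corners is $2.17.

$2.17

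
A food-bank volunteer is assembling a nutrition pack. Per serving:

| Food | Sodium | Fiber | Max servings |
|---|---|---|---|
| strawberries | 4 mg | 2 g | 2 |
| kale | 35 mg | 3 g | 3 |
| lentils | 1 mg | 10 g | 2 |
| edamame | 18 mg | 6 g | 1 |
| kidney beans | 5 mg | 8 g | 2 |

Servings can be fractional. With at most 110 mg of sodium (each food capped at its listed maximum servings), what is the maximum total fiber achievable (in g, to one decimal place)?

52.2 g

Fiber per mg sodium: lentils 10, kidney beans 1.6, strawberries 0.5, edamame 0.3333, kale 0.08571.
Take 2 servings of lentils: uses 2 mg sodium, +20.0 g fiber (running total 20.0 g).
Take 2 servings of kidney beans: uses 10 mg sodium, +16.0 g fiber (running total 36.0 g).
Take 2 servings of strawberries: uses 8 mg sodium, +4.0 g fiber (running total 40.0 g).
Take 1 serving of edamame: uses 18 mg sodium, +6.0 g fiber (running total 46.0 g).
Take 2.057 servings of kale: uses 72 mg sodium, +6.2 g fiber (running total 52.2 g).
Filling greedily by fiber-per-mg sodium is optimal for one linear limit, giving 52.2 g.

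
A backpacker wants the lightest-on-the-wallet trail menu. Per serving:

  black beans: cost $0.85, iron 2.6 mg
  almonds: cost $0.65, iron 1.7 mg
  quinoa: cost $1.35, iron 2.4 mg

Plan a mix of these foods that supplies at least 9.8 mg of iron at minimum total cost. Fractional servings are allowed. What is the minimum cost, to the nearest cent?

Cost per mg of iron: black beans $0.3269, almonds $0.3824, quinoa $0.5625.
With no serving limits, use only black beans: 9.8 mg / 2.6 mg = 3.769 servings × $0.85 = $3.20.

$3.20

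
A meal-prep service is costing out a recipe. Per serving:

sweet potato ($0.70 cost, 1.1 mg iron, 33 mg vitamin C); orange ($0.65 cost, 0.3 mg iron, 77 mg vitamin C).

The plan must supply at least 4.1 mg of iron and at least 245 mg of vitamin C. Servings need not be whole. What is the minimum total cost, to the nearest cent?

This is a tiny linear program; its minimum lies at a vertex of the feasible set. List the vertices and price them.
sweet potato only: max(4.1/1.1, 245/33) = 7.424 servings → $5.20.
orange only: max(4.1/0.3, 245/77) = 13.67 servings → $8.88.
sweet potato + orange with both tight: 3.238 servings and 1.794 servings → $3.43.
Cheapest feasible corner: $3.43.

$3.43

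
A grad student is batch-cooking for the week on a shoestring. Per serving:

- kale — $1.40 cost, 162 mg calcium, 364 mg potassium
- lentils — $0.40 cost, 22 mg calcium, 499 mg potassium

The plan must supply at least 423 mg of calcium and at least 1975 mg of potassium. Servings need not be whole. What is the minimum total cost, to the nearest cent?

Two binding constraints pin down two serving amounts, so the optimal mix uses at most two foods. The candidates are each food alone (scaled to the tighter of calcium/potassium) and each pair with both constraints tight.
kale only: max(423/162, 1975/364) = 5.426 servings → $7.60.
lentils only: max(423/22, 1975/499) = 19.23 servings → $7.69.
kale + lentils with both tight: 2.302 servings and 2.279 servings → $4.13.
The minimum over all feasible corners is $4.13.

$4.13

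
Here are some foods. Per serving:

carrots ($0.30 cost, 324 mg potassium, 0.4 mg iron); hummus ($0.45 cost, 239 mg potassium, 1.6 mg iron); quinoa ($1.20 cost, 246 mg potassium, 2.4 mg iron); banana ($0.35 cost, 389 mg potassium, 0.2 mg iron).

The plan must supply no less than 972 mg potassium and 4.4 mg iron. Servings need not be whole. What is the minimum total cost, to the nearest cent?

The cheapest plan sits at a corner of the feasible region — with two constraints it uses at most two foods.
carrots only: max(972/324, 4.4/0.4) = 11 servings → $3.30.
hummus only: max(972/239, 4.4/1.6) = 4.067 servings → $1.83.
quinoa only: max(972/246, 4.4/2.4) = 3.951 servings → $4.74.
banana only: max(972/389, 4.4/0.2) = 22 servings → $7.70.
carrots + hummus with both tight: 1.191 servings and 2.452 servings → $1.46.
carrots + quinoa with both tight: 1.841 servings and 1.527 servings → $2.38.
carrots + banana: intersection lies outside the first quadrant.
hummus + quinoa: the both-tight solution has a negative serving — not a feasible corner.
hummus + banana with both tight: 2.64 servings and 0.8764 servings → $1.49.
quinoa + banana with both tight: 1.716 servings and 1.414 servings → $2.55.
The minimum over all feasible corners is $1.46.

$1.46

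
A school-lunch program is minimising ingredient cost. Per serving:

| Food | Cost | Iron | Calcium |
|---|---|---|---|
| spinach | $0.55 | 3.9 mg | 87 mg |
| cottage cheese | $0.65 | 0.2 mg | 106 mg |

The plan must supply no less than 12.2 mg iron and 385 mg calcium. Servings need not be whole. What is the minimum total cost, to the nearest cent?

Minimising a linear cost over {iron ≥ 12.2, calcium ≥ 385, servings ≥ 0} — the optimum is at a vertex, using one or two foods.
spinach only: max(12.2/3.9, 385/87) = 4.425 servings → $2.43.
cottage cheese only: max(12.2/0.2, 385/106) = 61 servings → $39.65.
spinach + cottage cheese with both tight: 3.071 servings and 1.111 servings → $2.41.
The minimum over all feasible corners is $2.41.

$2.41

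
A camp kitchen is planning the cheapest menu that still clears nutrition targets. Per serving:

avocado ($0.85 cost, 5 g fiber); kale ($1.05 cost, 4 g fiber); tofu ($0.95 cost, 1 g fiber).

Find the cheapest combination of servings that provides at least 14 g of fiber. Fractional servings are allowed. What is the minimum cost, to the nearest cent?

Cost per g of fiber: avocado $0.1700, kale $0.2625, tofu $0.9500.
With no serving limits, use only avocado: 14 g / 5 g = 2.8 servings × $0.85 = $2.38.

$2.38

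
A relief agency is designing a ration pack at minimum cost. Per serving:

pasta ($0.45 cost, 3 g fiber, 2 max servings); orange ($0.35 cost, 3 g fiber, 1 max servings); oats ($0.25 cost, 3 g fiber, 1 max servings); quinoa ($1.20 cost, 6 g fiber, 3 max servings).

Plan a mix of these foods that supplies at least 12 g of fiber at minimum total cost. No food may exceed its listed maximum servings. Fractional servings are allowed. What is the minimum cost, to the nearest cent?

$1.50

Cost per g of fiber: oats $0.0833, orange $0.1167, pasta $0.1500, quinoa $0.2000.
Take 1 serving of oats: +3.0 g fiber for $0.25 (total $0.25, still need 9.0 g).
Take 1 serving of orange: +3.0 g fiber for $0.35 (total $0.60, still need 6.0 g).
Take 2 servings of pasta: +6.0 g fiber for $0.90 (total $1.50, still need 0.0 g).
Greedy by cheapest-per-g is optimal for a single linear constraint, so the minimum cost is $1.50.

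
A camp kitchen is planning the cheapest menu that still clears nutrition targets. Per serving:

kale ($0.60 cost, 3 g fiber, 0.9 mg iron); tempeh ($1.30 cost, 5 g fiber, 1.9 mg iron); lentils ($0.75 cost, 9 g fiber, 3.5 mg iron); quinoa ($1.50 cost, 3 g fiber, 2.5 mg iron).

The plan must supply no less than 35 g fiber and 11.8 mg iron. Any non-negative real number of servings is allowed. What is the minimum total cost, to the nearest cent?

$2.92

The cheapest plan sits at a corner of the feasible region — with two constraints it uses at most two foods.
kale only: max(35/3, 11.8/0.9) = 13.11 servings → $7.87.
tempeh only: max(35/5, 11.8/1.9) = 7 servings → $9.10.
lentils only: max(35/9, 11.8/3.5) = 3.889 servings → $2.92.
quinoa only: max(35/3, 11.8/2.5) = 11.67 servings → $17.50.
kale + tempeh with both tight: 6.25 servings and 3.25 servings → $7.97.
kale + lentils with both tight: 6.792 servings and 1.625 servings → $5.29.
kale + quinoa with both tight: 10.85 servings and 0.8125 servings → $7.73.
tempeh + lentils with both targets exact would need a negative amount; discard.
tempeh + quinoa with both targets exact would need a negative amount; discard.
lentils + quinoa with both targets exact would need a negative amount; discard.
Cheapest feasible corner: $2.92.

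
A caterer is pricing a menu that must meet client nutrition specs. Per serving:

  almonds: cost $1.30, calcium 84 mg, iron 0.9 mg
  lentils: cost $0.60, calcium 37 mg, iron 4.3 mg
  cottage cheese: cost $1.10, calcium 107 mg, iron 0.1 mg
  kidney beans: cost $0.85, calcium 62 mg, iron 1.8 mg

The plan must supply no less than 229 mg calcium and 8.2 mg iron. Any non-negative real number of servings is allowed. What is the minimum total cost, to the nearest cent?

At the optimum either one food covers both requirements or two foods hit both targets exactly; no other combination can be cheaper.
almonds only: max(229/84, 8.2/0.9) = 9.111 servings → $11.84.
lentils only: max(229/37, 8.2/4.3) = 6.189 servings → $3.71.
cottage cheese only: max(229/107, 8.2/0.1) = 82 servings → $90.20.
kidney beans only: max(229/62, 8.2/1.8) = 4.556 servings → $3.87.
almonds + lentils with both tight: 2.078 servings and 1.472 servings → $3.58.
almonds + cottage cheese with both targets exact would need a negative amount; discard.
almonds + kidney beans: intersection lies outside the first quadrant.
lentils + cottage cheese with both tight: 1.872 servings and 1.493 servings → $2.77.
lentils + kidney beans with both tight: 0.481 servings and 3.406 servings → $3.18.
cottage cheese + kidney beans: the both-tight solution has a negative serving — not a feasible corner.
So the least-cost plan costs $2.77.

$2.77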